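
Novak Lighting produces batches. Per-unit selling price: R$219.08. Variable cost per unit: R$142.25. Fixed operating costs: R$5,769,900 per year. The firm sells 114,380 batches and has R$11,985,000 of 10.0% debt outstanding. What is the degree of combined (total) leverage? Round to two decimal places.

4.83

Total contribution margin = 114,380 × R$76.83 = R$8,787,815.40.
EBIT = R$8,787,815.40 − R$5,769,900 = R$3,017,915.40. Interest = R$1,198,500.00.
DOL = R$8,787,815.40 ÷ R$3,017,915.40 = 2.9119; DFL = R$3,017,915.40 ÷ R$1,819,415.40 = 1.6587.
Combined leverage = 2.9119 × 1.6587 = 4.8300.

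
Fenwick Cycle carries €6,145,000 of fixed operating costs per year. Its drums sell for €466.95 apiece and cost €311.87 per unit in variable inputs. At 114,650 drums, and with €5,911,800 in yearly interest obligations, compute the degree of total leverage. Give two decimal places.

3.11

At 114,650 units, contribution = 114,650 × €155.08 = €17,779,922.00.
Operating income = contribution − fixed costs = €17,779,922.00 − €6,145,000 = €11,634,922.00. Interest = €5,911,800.00, so EBIT − I = €5,723,122.00.
DCL = contribution ÷ (EBIT − I) = €17,779,922.00 ÷ €5,723,122.00 = 3.1067.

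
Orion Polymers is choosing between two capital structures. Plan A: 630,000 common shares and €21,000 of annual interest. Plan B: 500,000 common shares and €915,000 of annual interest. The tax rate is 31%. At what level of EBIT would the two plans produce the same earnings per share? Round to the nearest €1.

At indifference, (EBIT − 21,000)(1 − t)/630,000 = (EBIT − 915,000)(1 − t)/500,000.
Cancelling (1 − t) and cross-multiplying: 500,000·(EBIT − 21,000) = 630,000·(EBIT − 915,000).
EBIT × (630,000 − 500,000) = 915,000 × 630,000 − 21,000 × 500,000 = 565,950,000,000, so EBIT = 565,950,000,000 ÷ 130,000 = 4,353,461.54.

€4,353,462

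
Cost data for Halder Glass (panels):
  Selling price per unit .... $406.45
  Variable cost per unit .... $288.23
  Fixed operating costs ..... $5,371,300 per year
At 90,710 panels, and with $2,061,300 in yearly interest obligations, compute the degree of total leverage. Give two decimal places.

Contribution at this volume is 90,710 × $118.22 = $10,723,736.20.
Operating income = contribution − fixed costs = $10,723,736.20 − $5,371,300 = $5,352,436.20. Interest = $2,061,300.00, so EBIT − I = $3,291,136.20.
DCL = contribution ÷ (EBIT − I) = $10,723,736.20 ÷ $3,291,136.20 = 3.2584.

3.26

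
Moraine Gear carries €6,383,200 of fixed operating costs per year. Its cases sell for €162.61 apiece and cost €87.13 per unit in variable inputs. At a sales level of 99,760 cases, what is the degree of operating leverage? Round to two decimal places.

6.57

At 99,760 units, contribution = 99,760 × €75.48 = €7,529,884.80.
EBIT = €7,529,884.80 − €6,383,200 = €1,146,684.80.
Degree of operating leverage = €7,529,884.80 / €1,146,684.80 = 6.5667.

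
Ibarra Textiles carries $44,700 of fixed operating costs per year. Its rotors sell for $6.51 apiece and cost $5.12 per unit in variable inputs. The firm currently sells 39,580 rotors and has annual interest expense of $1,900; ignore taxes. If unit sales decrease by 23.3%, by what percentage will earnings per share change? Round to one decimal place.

Contribution at this volume is 39,580 × $1.39 = $55,016.20.
Operating income = contribution − fixed costs = $55,016.20 − $44,700 = $10,316.20.
After interest of $1,900.00, pre-tax earnings = $8,416.20.
Degree of combined leverage = contribution ÷ (EBIT − I) = $55,016.20 ÷ $8,416.20 = 6.5369.
EPS therefore changes by 6.5369 × (-23.3%) = -152.3%.

-152.3%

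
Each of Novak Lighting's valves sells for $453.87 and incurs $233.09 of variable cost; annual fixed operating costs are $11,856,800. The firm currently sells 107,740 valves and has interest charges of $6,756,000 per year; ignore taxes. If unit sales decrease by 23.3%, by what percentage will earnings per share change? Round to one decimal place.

At 107,740 units, contribution = 107,740 × $220.78 = $23,786,837.20.
Operating income = contribution − fixed costs = $23,786,837.20 − $11,856,800 = $11,930,037.20.
After interest of $6,756,000.00, pre-tax earnings = $5,174,037.20.
Degree of combined leverage = contribution ÷ (EBIT − I) = $23,786,837.20 ÷ $5,174,037.20 = 4.5973.
EPS therefore changes by 4.5973 × (-23.3%) = -107.1%.

-107.1%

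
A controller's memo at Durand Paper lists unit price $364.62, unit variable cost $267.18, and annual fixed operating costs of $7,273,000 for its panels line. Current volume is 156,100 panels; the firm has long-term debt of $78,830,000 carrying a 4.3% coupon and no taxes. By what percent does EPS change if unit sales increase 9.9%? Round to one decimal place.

Total contribution margin = 156,100 × $97.44 = $15,210,384.00.
Subtracting fixed costs: EBIT = $15,210,384.00 − $7,273,000 = $7,937,384.00.
Interest = $3,389,690.00, so EBIT − I = $4,547,694.00.
Degree of combined leverage = contribution ÷ (EBIT − I) = $15,210,384.00 ÷ $4,547,694.00 = 3.3446.
EPS therefore changes by 3.3446 × (+9.9%) = +33.1%.

+33.1%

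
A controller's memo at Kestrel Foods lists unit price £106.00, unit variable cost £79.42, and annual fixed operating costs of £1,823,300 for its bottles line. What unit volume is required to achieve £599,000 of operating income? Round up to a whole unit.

Each unit contributes £106.00 − £79.42 = £26.58.
Units = (FC + target) / CM = (£1,823,300 + £599,000) / £26.58 = 91,132.43, so 91,133 bottles.

91,133 bottles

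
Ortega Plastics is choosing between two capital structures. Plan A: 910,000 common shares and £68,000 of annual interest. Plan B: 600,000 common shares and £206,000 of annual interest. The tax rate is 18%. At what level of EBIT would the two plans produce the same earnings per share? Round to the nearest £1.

Set EPS_A = EPS_B: (EBIT − £68,000)(1 − 0.18) ÷ 910,000 = (EBIT − £206,000)(1 − 0.18) ÷ 600,000.
The (1 − t) factor cancels: (EBIT − 68,000) × 600,000 = (EBIT − 206,000) × 910,000.
EBIT × (910,000 − 600,000) = 206,000 × 910,000 − 68,000 × 600,000 = 146,660,000,000, so EBIT = 146,660,000,000 ÷ 310,000 = 473,096.77.

£473,097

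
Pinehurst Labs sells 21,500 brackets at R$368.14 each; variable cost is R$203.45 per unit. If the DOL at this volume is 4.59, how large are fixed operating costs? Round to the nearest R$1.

R$2,769,411

Contribution at this volume is 21,500 × R$164.69 = R$3,540,835.00.
DOL = contribution / EBIT, so EBIT = R$3,540,835.00 / 4.59 = R$771,423.75.
Fixed costs = CM − EBIT = R$3,540,835.00 − R$771,423.75 = R$2,769,411.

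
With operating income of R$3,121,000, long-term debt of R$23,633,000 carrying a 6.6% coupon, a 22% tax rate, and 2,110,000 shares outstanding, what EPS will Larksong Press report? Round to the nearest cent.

Interest = R$1,559,778.00, so EBT = R$3,121,000 − R$1,559,778.00 = R$1,561,222.00.
Net income = R$1,561,222.00 × (1 − 0.22) = R$1,217,753.16.
EPS = R$1,217,753.16 ÷ 2,110,000 = R$0.58.

R$0.58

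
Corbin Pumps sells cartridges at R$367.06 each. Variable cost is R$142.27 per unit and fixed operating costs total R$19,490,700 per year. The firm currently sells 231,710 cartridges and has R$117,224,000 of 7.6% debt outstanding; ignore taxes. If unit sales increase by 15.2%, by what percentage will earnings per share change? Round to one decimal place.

+33.4%

At 231,710 units, contribution = 231,710 × R$224.79 = R$52,086,090.90.
Operating income = contribution − fixed costs = R$52,086,090.90 − R$19,490,700 = R$32,595,390.90.
Interest = R$8,909,024.00, so EBIT − I = R$23,686,366.90.
DCL = total CM / (EBIT − I) = R$52,086,090.90 / R$23,686,366.90 = 2.1990.
%ΔEPS = DCL × %ΔSales = 2.1990 × +15.2% = +33.4%.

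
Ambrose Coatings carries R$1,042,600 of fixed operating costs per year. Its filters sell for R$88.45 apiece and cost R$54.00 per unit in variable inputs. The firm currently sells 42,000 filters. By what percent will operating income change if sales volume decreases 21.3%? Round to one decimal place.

At 42,000 units, contribution = 42,000 × R$34.45 = R$1,446,900.00.
EBIT = R$1,446,900.00 − R$1,042,600 = R$404,300.00.
Degree of operating leverage = R$1,446,900.00 / R$404,300.00 = 3.5788.
%ΔEBIT = DOL × %ΔSales = 3.5788 × -21.3% = -76.2%.

-76.2%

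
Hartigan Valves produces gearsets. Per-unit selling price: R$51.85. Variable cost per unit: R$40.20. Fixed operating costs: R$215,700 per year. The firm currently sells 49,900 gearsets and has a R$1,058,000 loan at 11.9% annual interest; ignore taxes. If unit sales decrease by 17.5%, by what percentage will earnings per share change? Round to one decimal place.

Total contribution margin = 49,900 × R$11.65 = R$581,335.00.
Subtracting fixed costs: EBIT = R$581,335.00 − R$215,700 = R$365,635.00.
After interest of R$125,902.00, pre-tax earnings = R$239,733.00.
Degree of combined leverage = contribution ÷ (EBIT − I) = R$581,335.00 ÷ R$239,733.00 = 2.4249.
EPS therefore changes by 2.4249 × (-17.5%) = -42.4%.

-42.4%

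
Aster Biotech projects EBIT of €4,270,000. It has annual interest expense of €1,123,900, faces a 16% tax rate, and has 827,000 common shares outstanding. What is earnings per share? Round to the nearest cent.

€3.20

Pre-tax income = €4,270,000 − €1,123,900.00 = €3,146,100.00.
After tax at 16%: net income = €3,146,100.00 × 0.84 = €2,642,724.00.
EPS = €2,642,724.00 ÷ 827,000 = €3.20.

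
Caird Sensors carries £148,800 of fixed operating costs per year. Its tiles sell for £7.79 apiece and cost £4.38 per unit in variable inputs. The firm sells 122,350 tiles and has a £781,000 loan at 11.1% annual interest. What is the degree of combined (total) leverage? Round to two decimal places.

Contribution at this volume is 122,350 × £3.41 = £417,213.50.
Subtracting fixed costs: EBIT = £417,213.50 − £148,800 = £268,413.50. Interest = £86,691.00.
DOL = £417,213.50 ÷ £268,413.50 = 1.5544; DFL = £268,413.50 ÷ £181,722.50 = 1.4771.
DCL = DOL × DFL = 1.5544 × 1.4771 = 2.2960.

2.30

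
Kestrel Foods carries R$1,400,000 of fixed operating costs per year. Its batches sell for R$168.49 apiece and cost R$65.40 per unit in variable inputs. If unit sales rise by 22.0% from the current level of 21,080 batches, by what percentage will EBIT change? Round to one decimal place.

At 21,080 units, contribution = 21,080 × R$103.09 = R$2,173,137.20.
Operating income = contribution − fixed costs = R$2,173,137.20 − R$1,400,000 = R$773,137.20.
DOL = contribution ÷ EBIT = R$2,173,137.20 ÷ R$773,137.20 = 2.8108.
Operating income changes by 2.8108 × +22.0% = +61.8%.

+61.8%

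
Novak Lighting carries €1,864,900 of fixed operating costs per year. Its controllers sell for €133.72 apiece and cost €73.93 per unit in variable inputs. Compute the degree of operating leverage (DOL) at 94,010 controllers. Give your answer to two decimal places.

1.50

Total contribution margin = 94,010 × €59.79 = €5,620,857.90.
Subtracting fixed costs: EBIT = €5,620,857.90 − €1,864,900 = €3,755,957.90.
Degree of operating leverage = €5,620,857.90 / €3,755,957.90 = 1.4965.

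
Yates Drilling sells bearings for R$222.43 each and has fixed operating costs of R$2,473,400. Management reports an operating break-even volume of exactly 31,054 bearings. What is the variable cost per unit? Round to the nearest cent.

R$142.78

At break-even, FC = Q × (P − VC), so P − VC = R$2,473,400 ÷ 31,054 = R$79.6484.
Hence VC = price − CM = R$222.43 − R$79.6484 = R$142.78.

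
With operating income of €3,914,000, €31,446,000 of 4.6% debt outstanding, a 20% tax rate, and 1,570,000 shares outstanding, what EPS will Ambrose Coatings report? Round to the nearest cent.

€1.26

Interest = €1,446,516.00, so EBT = €3,914,000 − €1,446,516.00 = €2,467,484.00.
Net income = €2,467,484.00 × (1 − 0.20) = €1,973,987.20.
Per share: €1,973,987.20 / 1,570,000 shares = €1.26.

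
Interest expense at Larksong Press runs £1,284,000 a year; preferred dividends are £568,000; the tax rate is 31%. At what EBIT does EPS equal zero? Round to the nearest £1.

£2,107,188

Preferred dividends are paid after tax, so their pre-tax equivalent is £568,000 ÷ (1 − 0.31) = £823,188.41.
EPS = 0 when EBIT covers interest plus the pre-tax preferred burden: £1,284,000 + £823,188.41 = £2,107,188.41.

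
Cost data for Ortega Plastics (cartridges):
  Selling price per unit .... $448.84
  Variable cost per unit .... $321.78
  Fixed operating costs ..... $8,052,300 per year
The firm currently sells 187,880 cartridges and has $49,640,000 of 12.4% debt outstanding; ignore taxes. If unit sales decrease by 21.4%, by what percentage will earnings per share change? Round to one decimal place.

-52.9%

At 187,880 units, contribution = 187,880 × $127.06 = $23,872,032.80.
EBIT = $23,872,032.80 − $8,052,300 = $15,819,732.80.
After interest of $6,155,360.00, pre-tax earnings = $9,664,372.80.
DCL = total CM / (EBIT − I) = $23,872,032.80 / $9,664,372.80 = 2.4701.
EPS therefore changes by 2.4701 × (-21.4%) = -52.9%.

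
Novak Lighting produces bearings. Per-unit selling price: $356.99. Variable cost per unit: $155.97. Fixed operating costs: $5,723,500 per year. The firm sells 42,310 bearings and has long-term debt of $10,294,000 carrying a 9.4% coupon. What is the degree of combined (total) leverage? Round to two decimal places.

4.69

At 42,310 units, contribution = 42,310 × $201.02 = $8,505,156.20.
Subtracting fixed costs: EBIT = $8,505,156.20 − $5,723,500 = $2,781,656.20. Interest = $967,636.00, so EBIT − I = $1,814,020.20.
DCL = contribution ÷ (EBIT − I) = $8,505,156.20 ÷ $1,814,020.20 = 4.6886.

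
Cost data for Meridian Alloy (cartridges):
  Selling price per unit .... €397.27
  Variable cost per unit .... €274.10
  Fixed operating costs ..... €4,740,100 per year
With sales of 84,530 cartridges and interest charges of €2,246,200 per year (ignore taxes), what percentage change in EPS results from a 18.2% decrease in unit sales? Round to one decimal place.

-55.3%

Contribution at this volume is 84,530 × €123.17 = €10,411,560.10.
Operating income = contribution − fixed costs = €10,411,560.10 − €4,740,100 = €5,671,460.10.
After interest of €2,246,200.00, pre-tax earnings = €3,425,260.10.
DCL = total CM / (EBIT − I) = €10,411,560.10 / €3,425,260.10 = 3.0396.
%ΔEPS = DCL × %ΔSales = 3.0396 × -18.2% = -55.3%.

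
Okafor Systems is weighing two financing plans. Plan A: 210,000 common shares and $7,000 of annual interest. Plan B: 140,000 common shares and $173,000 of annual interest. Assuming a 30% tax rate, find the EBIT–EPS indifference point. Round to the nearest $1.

$505,000

At indifference, (EBIT − 7,000)(1 − t)/210,000 = (EBIT − 173,000)(1 − t)/140,000.
Cancelling (1 − t) and cross-multiplying: 140,000·(EBIT − 7,000) = 210,000·(EBIT − 173,000).
Solving, EBIT = (173,000·210,000 − 7,000·140,000) / (210,000 − 140,000) = 35,350,000,000 / 70,000 = 505,000.00.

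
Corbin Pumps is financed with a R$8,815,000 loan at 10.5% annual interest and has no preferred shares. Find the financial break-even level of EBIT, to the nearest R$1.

R$925,575

Annual interest = 10.5% × R$8,815,000 = R$925,575.00.
Without preferred stock the financial break-even is simply EBIT = interest = R$925,575.00.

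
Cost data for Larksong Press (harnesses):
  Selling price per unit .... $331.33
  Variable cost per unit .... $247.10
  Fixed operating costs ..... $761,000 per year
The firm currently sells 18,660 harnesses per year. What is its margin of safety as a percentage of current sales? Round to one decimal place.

Each unit contributes $331.33 − $247.10 = $84.23. Break-even units = $761,000 ÷ $84.23 = 9,034.79; break-even revenue = 9,034.79 × $331.33 = $2,993,495.55.
Actual sales revenue = 18,660 × $331.33 = $6,182,617.80.
Margin of safety = ($6,182,617.80 − $2,993,495.55) ÷ $6,182,617.80 = 51.6%.

51.6%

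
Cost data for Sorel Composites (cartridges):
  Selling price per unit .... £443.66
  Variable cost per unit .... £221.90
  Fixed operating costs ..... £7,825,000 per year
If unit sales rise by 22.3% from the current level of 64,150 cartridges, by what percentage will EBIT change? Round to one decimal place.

Contribution at this volume is 64,150 × £221.76 = £14,225,904.00.
EBIT = £14,225,904.00 − £7,825,000 = £6,400,904.00.
DOL = contribution ÷ EBIT = £14,225,904.00 ÷ £6,400,904.00 = 2.2225.
So EBIT moves 2.2225 × (+22.3%) = +49.6%.

+49.6%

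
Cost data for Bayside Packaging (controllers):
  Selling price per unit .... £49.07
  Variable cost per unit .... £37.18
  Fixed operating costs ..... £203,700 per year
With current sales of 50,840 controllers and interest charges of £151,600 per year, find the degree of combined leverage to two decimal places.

At 50,840 units, contribution = 50,840 × £11.89 = £604,487.60.
Operating income = contribution − fixed costs = £604,487.60 − £203,700 = £400,787.60. Interest = £151,600.00.
DOL = £604,487.60 ÷ £400,787.60 = 1.5082; DFL = £400,787.60 ÷ £249,187.60 = 1.6084.
Combined leverage = 1.5082 × 1.6084 = 2.4258.

2.43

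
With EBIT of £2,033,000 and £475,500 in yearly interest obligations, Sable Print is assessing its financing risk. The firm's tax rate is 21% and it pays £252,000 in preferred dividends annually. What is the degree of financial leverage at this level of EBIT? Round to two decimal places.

Interest = £475,500.00.
Pre-tax preferred-dividend burden = £252,000 ÷ (1 − 0.21) = £318,987.34.
DFL = EBIT ÷ [EBIT − I − D_p/(1−t)] = £2,033,000 ÷ [£2,033,000 − £475,500.00 − £318,987.34] = £2,033,000 ÷ £1,238,512.66 = 1.6415.

1.64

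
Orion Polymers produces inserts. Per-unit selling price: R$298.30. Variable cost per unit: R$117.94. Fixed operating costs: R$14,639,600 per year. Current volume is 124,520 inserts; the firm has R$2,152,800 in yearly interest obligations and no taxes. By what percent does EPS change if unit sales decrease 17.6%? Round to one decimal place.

At 124,520 units, contribution = 124,520 × R$180.36 = R$22,458,427.20.
Subtracting fixed costs: EBIT = R$22,458,427.20 − R$14,639,600 = R$7,818,827.20.
Interest = R$2,152,800.00, so EBIT − I = R$5,666,027.20.
Degree of combined leverage = contribution ÷ (EBIT − I) = R$22,458,427.20 ÷ R$5,666,027.20 = 3.9637.
EPS therefore changes by 3.9637 × (-17.6%) = -69.8%.

-69.8%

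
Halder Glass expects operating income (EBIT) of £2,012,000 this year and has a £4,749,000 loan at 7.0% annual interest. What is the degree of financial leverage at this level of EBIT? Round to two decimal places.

1.20

Annual interest charges come to £332,430.00.
DFL = EBIT ÷ (EBIT − I) = £2,012,000 ÷ (£2,012,000 − £332,430.00) = £2,012,000 ÷ £1,679,570.00 = 1.1979.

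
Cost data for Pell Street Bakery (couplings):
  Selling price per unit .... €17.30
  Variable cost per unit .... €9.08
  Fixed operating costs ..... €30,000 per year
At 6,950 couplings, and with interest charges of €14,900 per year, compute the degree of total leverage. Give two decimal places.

At 6,950 units, contribution = 6,950 × €8.22 = €57,129.00.
EBIT = €57,129.00 − €30,000 = €27,129.00. Interest = €14,900.00.
DOL = €57,129.00 ÷ €27,129.00 = 2.1058; DFL = €27,129.00 ÷ €12,229.00 = 2.2184.
DCL = DOL × DFL = 2.1058 × 2.2184 = 4.6715.

4.67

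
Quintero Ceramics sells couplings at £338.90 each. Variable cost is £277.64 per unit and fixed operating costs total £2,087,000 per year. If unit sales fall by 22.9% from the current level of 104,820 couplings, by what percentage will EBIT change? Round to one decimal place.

-33.9%

Total contribution margin = 104,820 × £61.26 = £6,421,273.20.
EBIT = £6,421,273.20 − £2,087,000 = £4,334,273.20.
DOL = contribution ÷ EBIT = £6,421,273.20 ÷ £4,334,273.20 = 1.4815.
So EBIT moves 1.4815 × (-22.9%) = -33.9%.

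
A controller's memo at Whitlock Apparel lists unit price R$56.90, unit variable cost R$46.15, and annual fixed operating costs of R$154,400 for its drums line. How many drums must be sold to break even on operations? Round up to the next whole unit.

14,363 drums

Unit CM = price − variable cost = R$56.90 − R$46.15 = R$10.75.
Break-even volume = fixed costs ÷ CM per unit = R$154,400 ÷ R$10.75 = 14,362.79, so 14,363 drums.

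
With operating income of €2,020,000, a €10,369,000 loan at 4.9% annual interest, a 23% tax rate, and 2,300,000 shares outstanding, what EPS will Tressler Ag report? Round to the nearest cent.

Pre-tax income = €2,020,000 − €508,081.00 = €1,511,919.00.
After tax at 23%: net income = €1,511,919.00 × 0.77 = €1,164,177.63.
EPS = €1,164,177.63 ÷ 2,300,000 = €0.51.

€0.51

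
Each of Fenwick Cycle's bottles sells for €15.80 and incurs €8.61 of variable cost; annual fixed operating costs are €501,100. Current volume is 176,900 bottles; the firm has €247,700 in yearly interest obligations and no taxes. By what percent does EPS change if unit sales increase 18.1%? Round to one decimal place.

At 176,900 units, contribution = 176,900 × €7.19 = €1,271,911.00.
EBIT = €1,271,911.00 − €501,100 = €770,811.00.
After interest of €247,700.00, pre-tax earnings = €523,111.00.
DCL = total CM / (EBIT − I) = €1,271,911.00 / €523,111.00 = 2.4314.
%ΔEPS = DCL × %ΔSales = 2.4314 × +18.1% = +44.0%.

+44.0%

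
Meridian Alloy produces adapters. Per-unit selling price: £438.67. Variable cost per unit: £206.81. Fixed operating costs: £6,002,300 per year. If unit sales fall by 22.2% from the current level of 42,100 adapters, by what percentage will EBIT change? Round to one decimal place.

Total contribution margin = 42,100 × £231.86 = £9,761,306.00.
EBIT = £9,761,306.00 − £6,002,300 = £3,759,006.00.
Degree of operating leverage = £9,761,306.00 / £3,759,006.00 = 2.5968.
So EBIT moves 2.5968 × (-22.2%) = -57.6%.

-57.6%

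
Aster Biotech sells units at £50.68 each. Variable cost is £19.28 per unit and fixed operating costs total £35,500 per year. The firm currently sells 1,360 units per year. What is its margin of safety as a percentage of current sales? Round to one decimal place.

Each unit contributes £50.68 − £19.28 = £31.40. Break-even units = £35,500 ÷ £31.40 = 1,130.57; break-even revenue = 1,130.57 × £50.68 = £57,297.45.
Current sales = 1,360 × £50.68 = £68,924.80.
Margin of safety = (£68,924.80 − £57,297.45) ÷ £68,924.80 = 16.9%.

16.9%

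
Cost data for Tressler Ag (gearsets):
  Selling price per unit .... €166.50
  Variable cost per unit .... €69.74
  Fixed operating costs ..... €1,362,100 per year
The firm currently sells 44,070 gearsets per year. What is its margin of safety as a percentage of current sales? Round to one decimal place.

Contribution margin per unit = €166.50 − €69.74 = €96.76. Break-even units = €1,362,100 ÷ €96.76 = 14,077.10; break-even revenue = 14,077.10 × €166.50 = €2,343,836.81.
Actual sales revenue = 44,070 × €166.50 = €7,337,655.00.
Margin of safety = (€7,337,655.00 − €2,343,836.81) ÷ €7,337,655.00 = 68.1%.

68.1%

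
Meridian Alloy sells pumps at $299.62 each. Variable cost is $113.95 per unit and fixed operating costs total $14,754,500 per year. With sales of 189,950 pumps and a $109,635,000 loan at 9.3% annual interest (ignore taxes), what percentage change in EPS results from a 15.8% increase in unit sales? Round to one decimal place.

Total contribution margin = 189,950 × $185.67 = $35,268,016.50.
Operating income = contribution − fixed costs = $35,268,016.50 − $14,754,500 = $20,513,516.50.
Interest = $10,196,055.00, so EBIT − I = $10,317,461.50.
Degree of combined leverage = contribution ÷ (EBIT − I) = $35,268,016.50 ÷ $10,317,461.50 = 3.4183.
%ΔEPS = DCL × %ΔSales = 3.4183 × +15.8% = +54.0%.

+54.0%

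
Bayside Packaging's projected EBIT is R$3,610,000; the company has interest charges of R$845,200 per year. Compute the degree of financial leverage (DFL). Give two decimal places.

1.31

Interest = R$845,200.00.
Degree of financial leverage = EBIT / (EBIT − interest) = R$3,610,000 / R$2,764,800.00 = 1.3057.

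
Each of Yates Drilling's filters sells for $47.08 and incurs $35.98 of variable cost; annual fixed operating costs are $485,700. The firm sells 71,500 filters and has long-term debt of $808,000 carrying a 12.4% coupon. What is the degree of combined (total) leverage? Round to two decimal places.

At 71,500 units, contribution = 71,500 × $11.10 = $793,650.00.
EBIT = $793,650.00 − $485,700 = $307,950.00. Interest = $100,192.00.
DOL = $793,650.00 ÷ $307,950.00 = 2.5772; DFL = $307,950.00 ÷ $207,758.00 = 1.4823.
Combined leverage = 2.5772 × 1.4823 = 3.8202.

3.82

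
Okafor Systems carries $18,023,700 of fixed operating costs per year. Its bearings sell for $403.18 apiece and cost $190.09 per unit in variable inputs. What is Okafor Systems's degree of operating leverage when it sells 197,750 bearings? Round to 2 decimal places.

Contribution at this volume is 197,750 × $213.09 = $42,138,547.50.
EBIT = $42,138,547.50 − $18,023,700 = $24,114,847.50.
DOL = contribution ÷ EBIT = $42,138,547.50 ÷ $24,114,847.50 = 1.7474.

1.75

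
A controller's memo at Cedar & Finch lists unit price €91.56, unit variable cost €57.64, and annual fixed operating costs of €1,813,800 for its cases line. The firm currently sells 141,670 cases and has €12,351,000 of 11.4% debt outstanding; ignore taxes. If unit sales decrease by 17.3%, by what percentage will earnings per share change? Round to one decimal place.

At 141,670 units, contribution = 141,670 × €33.92 = €4,805,446.40.
EBIT = €4,805,446.40 − €1,813,800 = €2,991,646.40.
After interest of €1,408,014.00, pre-tax earnings = €1,583,632.40.
DCL = total CM / (EBIT − I) = €4,805,446.40 / €1,583,632.40 = 3.0344.
EPS therefore changes by 3.0344 × (-17.3%) = -52.5%.

-52.5%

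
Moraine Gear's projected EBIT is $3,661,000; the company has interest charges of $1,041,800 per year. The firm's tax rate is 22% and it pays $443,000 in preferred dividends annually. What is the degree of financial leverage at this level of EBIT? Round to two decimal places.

Annual interest charges come to $1,041,800.00.
Pre-tax preferred-dividend burden = $443,000 ÷ (1 − 0.22) = $567,948.72.
DFL = EBIT ÷ [EBIT − I − D_p/(1−t)] = $3,661,000 ÷ [$3,661,000 − $1,041,800.00 − $567,948.72] = $3,661,000 ÷ $2,051,251.28 = 1.7848.

1.78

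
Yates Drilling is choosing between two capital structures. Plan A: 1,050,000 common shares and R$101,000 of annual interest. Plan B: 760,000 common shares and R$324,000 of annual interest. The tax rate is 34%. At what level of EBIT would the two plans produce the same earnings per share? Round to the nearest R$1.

R$908,414

At indifference, (EBIT − 101,000)(1 − t)/1,050,000 = (EBIT − 324,000)(1 − t)/760,000.
Cancelling (1 − t) and cross-multiplying: 760,000·(EBIT − 101,000) = 1,050,000·(EBIT − 324,000).
Solving, EBIT = (324,000·1,050,000 − 101,000·760,000) / (1,050,000 − 760,000) = 263,440,000,000 / 290,000 = 908,413.79.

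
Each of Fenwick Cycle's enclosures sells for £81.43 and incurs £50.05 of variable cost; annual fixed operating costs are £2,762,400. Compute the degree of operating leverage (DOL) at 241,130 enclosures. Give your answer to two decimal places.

1.57

Total contribution margin = 241,130 × £31.38 = £7,566,659.40.
Operating income = contribution − fixed costs = £7,566,659.40 − £2,762,400 = £4,804,259.40.
Degree of operating leverage = £7,566,659.40 / £4,804,259.40 = 1.5750.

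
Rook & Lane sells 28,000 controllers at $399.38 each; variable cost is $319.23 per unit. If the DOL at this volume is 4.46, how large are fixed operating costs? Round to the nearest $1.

$1,741,016

Total contribution margin = 28,000 × $80.15 = $2,244,200.00.
Since DOL = CM ÷ EBIT, EBIT = $2,244,200.00 ÷ 4.46 = $503,183.86.
Fixed costs = CM − EBIT = $2,244,200.00 − $503,183.86 = $1,741,016.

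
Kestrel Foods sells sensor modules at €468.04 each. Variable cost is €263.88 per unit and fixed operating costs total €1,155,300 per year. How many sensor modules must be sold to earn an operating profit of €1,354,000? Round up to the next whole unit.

12,291 sensor modules

Each unit contributes €468.04 − €263.88 = €204.16.
Need Q such that Q × €204.16 − €1,155,300 = €1,354,000, i.e. Q = €2,509,300 / €204.16 = 12,290.85 → 12,291.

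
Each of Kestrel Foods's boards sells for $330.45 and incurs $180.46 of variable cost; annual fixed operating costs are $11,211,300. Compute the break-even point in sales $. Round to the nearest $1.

Contribution margin per unit = $330.45 − $180.46 = $149.99, a CM ratio of $149.99 ÷ $330.45 = 0.4539.
Break-even revenue = fixed costs × price ÷ CM = $11,211,300 × $330.45 ÷ $149.99 = $24,700,141.

$24,700,141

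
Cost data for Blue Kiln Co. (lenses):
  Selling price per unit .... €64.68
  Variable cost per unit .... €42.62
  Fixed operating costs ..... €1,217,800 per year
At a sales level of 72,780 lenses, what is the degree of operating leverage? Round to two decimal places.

4.14

Total contribution margin = 72,780 × €22.06 = €1,605,526.80.
EBIT = €1,605,526.80 − €1,217,800 = €387,726.80.
DOL = contribution ÷ EBIT = €1,605,526.80 ÷ €387,726.80 = 4.1409.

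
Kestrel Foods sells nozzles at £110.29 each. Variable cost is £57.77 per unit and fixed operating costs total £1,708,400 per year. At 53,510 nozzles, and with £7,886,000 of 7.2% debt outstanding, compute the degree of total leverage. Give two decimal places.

5.26

Contribution at this volume is 53,510 × £52.52 = £2,810,345.20.
Operating income = contribution − fixed costs = £2,810,345.20 − £1,708,400 = £1,101,945.20. Interest = £567,792.00.
DOL = £2,810,345.20 ÷ £1,101,945.20 = 2.5503; DFL = £1,101,945.20 ÷ £534,153.20 = 2.0630.
Combined leverage = 2.5503 × 2.0630 = 5.2613.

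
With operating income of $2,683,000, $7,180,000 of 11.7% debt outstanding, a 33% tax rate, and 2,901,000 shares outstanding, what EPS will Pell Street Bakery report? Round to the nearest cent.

$0.43

Pre-tax income = $2,683,000 − $840,060.00 = $1,842,940.00.
After tax at 33%: net income = $1,842,940.00 × 0.67 = $1,234,769.80.
EPS = $1,234,769.80 ÷ 2,901,000 = $0.43.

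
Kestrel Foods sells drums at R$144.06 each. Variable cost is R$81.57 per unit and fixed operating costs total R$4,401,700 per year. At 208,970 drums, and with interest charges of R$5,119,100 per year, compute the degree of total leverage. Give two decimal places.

Contribution at this volume is 208,970 × R$62.49 = R$13,058,535.30.
EBIT = R$13,058,535.30 − R$4,401,700 = R$8,656,835.30. Interest = R$5,119,100.00.
DOL = R$13,058,535.30 ÷ R$8,656,835.30 = 1.5085; DFL = R$8,656,835.30 ÷ R$3,537,735.30 = 2.4470.
DCL = DOL × DFL = 1.5085 × 2.4470 = 3.6913.

3.69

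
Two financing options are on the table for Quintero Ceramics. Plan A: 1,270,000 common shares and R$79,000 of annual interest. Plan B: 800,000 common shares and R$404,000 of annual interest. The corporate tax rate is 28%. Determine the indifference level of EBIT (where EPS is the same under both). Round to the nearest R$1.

Set EPS_A = EPS_B: (EBIT − R$79,000)(1 − 0.28) ÷ 1,270,000 = (EBIT − R$404,000)(1 − 0.28) ÷ 800,000.
Cancelling (1 − t) and cross-multiplying: 800,000·(EBIT − 79,000) = 1,270,000·(EBIT − 404,000).
EBIT × (1,270,000 − 800,000) = 404,000 × 1,270,000 − 79,000 × 800,000 = 449,880,000,000, so EBIT = 449,880,000,000 ÷ 470,000 = 957,191.49.

R$957,191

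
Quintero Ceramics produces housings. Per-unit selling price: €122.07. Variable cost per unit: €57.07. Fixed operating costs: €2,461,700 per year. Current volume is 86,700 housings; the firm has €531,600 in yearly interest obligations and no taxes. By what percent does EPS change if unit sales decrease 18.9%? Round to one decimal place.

-40.3%

Contribution at this volume is 86,700 × €65.00 = €5,635,500.00.
Subtracting fixed costs: EBIT = €5,635,500.00 − €2,461,700 = €3,173,800.00.
After interest of €531,600.00, pre-tax earnings = €2,642,200.00.
Degree of combined leverage = contribution ÷ (EBIT − I) = €5,635,500.00 ÷ €2,642,200.00 = 2.1329.
EPS therefore changes by 2.1329 × (-18.9%) = -40.3%.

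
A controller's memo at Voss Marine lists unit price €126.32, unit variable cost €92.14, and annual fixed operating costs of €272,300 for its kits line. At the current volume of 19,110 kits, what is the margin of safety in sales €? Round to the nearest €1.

Contribution margin per unit = €126.32 − €92.14 = €34.18. Break-even units = €272,300 ÷ €34.18 = 7,966.65; break-even revenue = 7,966.65 × €126.32 = €1,006,346.87.
Current sales = 19,110 × €126.32 = €2,413,975.20.
Margin of safety = €2,413,975.20 − €1,006,346.87 = €1,407,628.

€1,407,628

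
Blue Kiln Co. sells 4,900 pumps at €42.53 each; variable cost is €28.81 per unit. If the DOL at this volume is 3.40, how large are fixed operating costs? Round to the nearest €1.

€47,455

Total contribution margin = 4,900 × €13.72 = €67,228.00.
DOL = contribution / EBIT, so EBIT = €67,228.00 / 3.40 = €19,772.94.
And FC = contribution − EBIT = €67,228.00 − €19,772.94 = €47,455.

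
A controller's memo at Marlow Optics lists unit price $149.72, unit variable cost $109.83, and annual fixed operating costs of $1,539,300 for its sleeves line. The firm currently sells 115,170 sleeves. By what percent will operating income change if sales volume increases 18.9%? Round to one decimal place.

At 115,170 units, contribution = 115,170 × $39.89 = $4,594,131.30.
Subtracting fixed costs: EBIT = $4,594,131.30 − $1,539,300 = $3,054,831.30.
DOL = contribution ÷ EBIT = $4,594,131.30 ÷ $3,054,831.30 = 1.5039.
Operating income changes by 1.5039 × +18.9% = +28.4%.

+28.4%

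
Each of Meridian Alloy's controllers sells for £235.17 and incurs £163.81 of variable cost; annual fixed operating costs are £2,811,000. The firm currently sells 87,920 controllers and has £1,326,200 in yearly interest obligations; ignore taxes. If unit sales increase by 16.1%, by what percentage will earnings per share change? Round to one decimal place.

Total contribution margin = 87,920 × £71.36 = £6,273,971.20.
EBIT = £6,273,971.20 − £2,811,000 = £3,462,971.20.
Interest = £1,326,200.00, so EBIT − I = £2,136,771.20.
Degree of combined leverage = contribution ÷ (EBIT − I) = £6,273,971.20 ÷ £2,136,771.20 = 2.9362.
%ΔEPS = DCL × %ΔSales = 2.9362 × +16.1% = +47.3%.

+47.3%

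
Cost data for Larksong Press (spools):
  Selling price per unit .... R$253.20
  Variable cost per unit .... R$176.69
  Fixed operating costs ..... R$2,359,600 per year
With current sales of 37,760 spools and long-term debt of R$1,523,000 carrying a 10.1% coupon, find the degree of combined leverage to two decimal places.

7.69

Contribution at this volume is 37,760 × R$76.51 = R$2,889,017.60.
EBIT = R$2,889,017.60 − R$2,359,600 = R$529,417.60. Interest = R$153,823.00.
DOL = R$2,889,017.60 ÷ R$529,417.60 = 5.4570; DFL = R$529,417.60 ÷ R$375,594.60 = 1.4095.
Combined leverage = 5.4570 × 1.4095 = 7.6916.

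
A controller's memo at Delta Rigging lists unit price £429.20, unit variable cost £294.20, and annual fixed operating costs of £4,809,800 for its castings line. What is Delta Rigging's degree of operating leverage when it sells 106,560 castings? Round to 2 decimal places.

1.50

Contribution at this volume is 106,560 × £135.00 = £14,385,600.00.
Operating income = contribution − fixed costs = £14,385,600.00 − £4,809,800 = £9,575,800.00.
DOL = contribution ÷ EBIT = £14,385,600.00 ÷ £9,575,800.00 = 1.5023.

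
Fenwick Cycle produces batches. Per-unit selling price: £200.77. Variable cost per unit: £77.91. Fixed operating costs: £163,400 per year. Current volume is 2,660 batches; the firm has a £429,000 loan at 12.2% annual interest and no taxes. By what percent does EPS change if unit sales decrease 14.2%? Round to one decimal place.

Contribution at this volume is 2,660 × £122.86 = £326,807.60.
Subtracting fixed costs: EBIT = £326,807.60 − £163,400 = £163,407.60.
Interest = £52,338.00, so EBIT − I = £111,069.60.
Degree of combined leverage = contribution ÷ (EBIT − I) = £326,807.60 ÷ £111,069.60 = 2.9424.
%ΔEPS = DCL × %ΔSales = 2.9424 × -14.2% = -41.8%.

-41.8%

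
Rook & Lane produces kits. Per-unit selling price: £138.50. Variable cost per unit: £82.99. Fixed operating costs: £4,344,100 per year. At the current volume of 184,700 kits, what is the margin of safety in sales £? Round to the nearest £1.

Each unit contributes £138.50 − £82.99 = £55.51. Break-even units = £4,344,100 ÷ £55.51 = 78,257.97; break-even revenue = 78,257.97 × £138.50 = £10,838,729.06.
Actual sales revenue = 184,700 × £138.50 = £25,580,950.00.
Margin of safety = £25,580,950.00 − £10,838,729.06 = £14,742,221.

£14,742,221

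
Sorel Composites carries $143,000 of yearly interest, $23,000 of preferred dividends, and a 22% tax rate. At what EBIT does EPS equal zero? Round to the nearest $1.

$172,487

Preferred dividends are paid after tax, so their pre-tax equivalent is $23,000 ÷ (1 − 0.22) = $29,487.18.
EPS = 0 when EBIT covers interest plus the pre-tax preferred burden: $143,000 + $29,487.18 = $172,487.18.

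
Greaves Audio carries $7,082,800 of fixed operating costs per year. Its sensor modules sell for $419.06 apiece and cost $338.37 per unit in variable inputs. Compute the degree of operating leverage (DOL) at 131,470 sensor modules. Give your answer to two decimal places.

At 131,470 units, contribution = 131,470 × $80.69 = $10,608,314.30.
EBIT = $10,608,314.30 − $7,082,800 = $3,525,514.30.
So DOL = total CM / EBIT = $10,608,314.30 / $3,525,514.30 = 3.0090.

3.01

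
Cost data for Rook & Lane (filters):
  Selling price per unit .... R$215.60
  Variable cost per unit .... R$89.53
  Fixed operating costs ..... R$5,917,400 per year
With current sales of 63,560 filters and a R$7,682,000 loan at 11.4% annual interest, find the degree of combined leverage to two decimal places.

6.57

Contribution at this volume is 63,560 × R$126.07 = R$8,013,009.20.
Subtracting fixed costs: EBIT = R$8,013,009.20 − R$5,917,400 = R$2,095,609.20. Interest = R$875,748.00, so EBIT − I = R$1,219,861.20.
Degree of total leverage = total CM / (EBIT − interest) = R$8,013,009.20 / R$1,219,861.20 = 6.5688.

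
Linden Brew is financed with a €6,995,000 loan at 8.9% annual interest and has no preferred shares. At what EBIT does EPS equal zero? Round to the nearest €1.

Annual interest = 8.9% × €6,995,000 = €622,555.00.
Without preferred stock the financial break-even is simply EBIT = interest = €622,555.00.

€622,555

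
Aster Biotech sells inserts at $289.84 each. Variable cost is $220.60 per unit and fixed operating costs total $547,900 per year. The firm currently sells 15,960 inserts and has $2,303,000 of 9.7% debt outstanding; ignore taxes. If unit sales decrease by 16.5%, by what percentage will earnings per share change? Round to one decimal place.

-54.6%

Contribution at this volume is 15,960 × $69.24 = $1,105,070.40.
Operating income = contribution − fixed costs = $1,105,070.40 − $547,900 = $557,170.40.
After interest of $223,391.00, pre-tax earnings = $333,779.40.
Degree of combined leverage = contribution ÷ (EBIT − I) = $1,105,070.40 ÷ $333,779.40 = 3.3108.
EPS therefore changes by 3.3108 × (-16.5%) = -54.6%.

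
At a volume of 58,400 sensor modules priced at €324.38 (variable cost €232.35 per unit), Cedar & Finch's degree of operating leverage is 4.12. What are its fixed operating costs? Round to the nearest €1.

€4,070,049

At 58,400 units, contribution = 58,400 × €92.03 = €5,374,552.00.
DOL = contribution / EBIT, so EBIT = €5,374,552.00 / 4.12 = €1,304,502.91.
Fixed costs = CM − EBIT = €5,374,552.00 − €1,304,502.91 = €4,070,049.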